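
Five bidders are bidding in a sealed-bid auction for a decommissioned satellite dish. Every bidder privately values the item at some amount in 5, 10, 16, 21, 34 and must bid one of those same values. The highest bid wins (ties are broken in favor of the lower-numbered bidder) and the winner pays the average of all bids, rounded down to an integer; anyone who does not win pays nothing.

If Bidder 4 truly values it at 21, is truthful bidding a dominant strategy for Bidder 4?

Consider the case where Bidder 1 bids 5, Bidder 2 bids 5, Bidder 3 bids 5 and Bidder 5 bids 5.
Truthful bid 21: wins, pays 8, utility 21 - 8 = 13.
Bid 10 instead: wins, pays 6, utility 21 - 6 = 15.
Since 15 > 13, bidding 10 is strictly better here, so truthful bidding is not dominant.

No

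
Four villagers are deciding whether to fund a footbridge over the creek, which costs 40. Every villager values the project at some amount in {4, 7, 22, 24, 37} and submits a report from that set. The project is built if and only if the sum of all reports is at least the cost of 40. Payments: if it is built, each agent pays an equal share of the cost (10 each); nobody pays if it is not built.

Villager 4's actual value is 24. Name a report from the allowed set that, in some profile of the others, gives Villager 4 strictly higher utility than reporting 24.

Suppose Villager 1 reports 4, Villager 2 reports 4 and Villager 3 reports 4.
Report 24: project not built, utility 0.
Report 37: project built, pays 10, utility 24 - 10 = 14.
So reporting 37 beats truth here (14 > 0).

37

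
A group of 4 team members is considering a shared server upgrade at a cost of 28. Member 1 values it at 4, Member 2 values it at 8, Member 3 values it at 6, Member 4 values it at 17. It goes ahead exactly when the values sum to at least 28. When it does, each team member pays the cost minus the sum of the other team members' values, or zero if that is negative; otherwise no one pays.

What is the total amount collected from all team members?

Total value 35 ≥ cost 28, so it is built.
Member 1: others sum to 31; max(0, 28 - 31) = 0.
Member 2: others sum to 27; max(0, 28 - 27) = 1.
Member 3: others sum to 29; max(0, 28 - 29) = 0.
Member 4: others sum to 18; max(0, 28 - 18) = 10.
Total collected = 0 + 1 + 0 + 10 = 11.

11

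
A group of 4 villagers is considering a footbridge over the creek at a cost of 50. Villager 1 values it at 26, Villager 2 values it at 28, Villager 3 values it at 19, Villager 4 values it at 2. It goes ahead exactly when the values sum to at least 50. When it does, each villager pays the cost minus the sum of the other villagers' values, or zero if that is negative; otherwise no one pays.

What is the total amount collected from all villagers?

4

Total value 75 ≥ cost 50, so it is built.
Villager 1: others sum to 49; max(0, 50 - 49) = 1.
Villager 2: others sum to 47; max(0, 50 - 47) = 3.
Villager 3: others sum to 56; max(0, 50 - 56) = 0.
Villager 4: others sum to 73; max(0, 50 - 73) = 0.
Total collected = 1 + 3 + 0 + 0 = 4.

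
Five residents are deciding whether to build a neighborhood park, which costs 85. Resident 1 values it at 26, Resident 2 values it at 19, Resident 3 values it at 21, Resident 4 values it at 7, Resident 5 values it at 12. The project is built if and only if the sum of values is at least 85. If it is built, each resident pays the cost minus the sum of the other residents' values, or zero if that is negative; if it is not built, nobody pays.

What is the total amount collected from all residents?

85

Total value 85 ≥ cost 85, so it is built.
Resident 1: others sum to 59; max(0, 85 - 59) = 26.
Resident 2: others sum to 66; max(0, 85 - 66) = 19.
Resident 3: others sum to 64; max(0, 85 - 64) = 21.
Resident 4: others sum to 78; max(0, 85 - 78) = 7.
Resident 5: others sum to 73; max(0, 85 - 73) = 12.
Total collected = 26 + 19 + 21 + 7 + 12 = 85.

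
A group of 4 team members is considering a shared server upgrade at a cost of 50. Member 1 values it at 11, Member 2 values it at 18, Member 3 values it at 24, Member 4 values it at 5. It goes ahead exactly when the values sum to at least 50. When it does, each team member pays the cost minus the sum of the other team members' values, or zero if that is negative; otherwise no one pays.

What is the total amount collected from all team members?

29

Total value 58 ≥ cost 50, so it is built.
Member 1: others sum to 47; max(0, 50 - 47) = 3.
Member 2: others sum to 40; max(0, 50 - 40) = 10.
Member 3: others sum to 34; max(0, 50 - 34) = 16.
Member 4: others sum to 53; max(0, 50 - 53) = 0.
Total collected = 3 + 10 + 16 + 0 = 29.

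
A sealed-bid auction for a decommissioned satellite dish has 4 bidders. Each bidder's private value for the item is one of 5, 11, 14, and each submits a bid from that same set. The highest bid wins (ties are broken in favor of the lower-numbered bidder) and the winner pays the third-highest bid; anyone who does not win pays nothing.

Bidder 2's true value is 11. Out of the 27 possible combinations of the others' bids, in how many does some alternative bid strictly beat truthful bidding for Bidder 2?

3

Others bid (5, 5, 14): truth gives 0; bid 14 gives 6 > 0. Violating.
Others bid (5, 14, 5): truth gives 0; bid 14 gives 6 > 0. Violating.
Others bid (11, 5, 5): truth gives 0; bid 14 gives 6 > 0. Violating.
Others bid (5, 5, 5): truth gives 6; no alternative beats it.
Others bid (5, 5, 11): truth gives 6; no alternative beats it.
(Checking all 27 profiles: 3 have a profitable deviation, 24 do not.)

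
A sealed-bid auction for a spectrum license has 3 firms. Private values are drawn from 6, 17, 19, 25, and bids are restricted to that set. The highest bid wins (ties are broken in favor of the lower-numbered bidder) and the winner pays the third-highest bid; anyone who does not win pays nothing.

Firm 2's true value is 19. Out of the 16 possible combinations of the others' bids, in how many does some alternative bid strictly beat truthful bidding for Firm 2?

Others bid (6, 25): truth gives 0; bid 25 gives 13 > 0. Violating.
Others bid (17, 25): truth gives 0; bid 25 gives 2 > 0. Violating.
Others bid (19, 6): truth gives 0; bid 25 gives 13 > 0. Violating.
Others bid (19, 17): truth gives 0; bid 25 gives 2 > 0. Violating.
Others bid (6, 6): truth gives 13; no alternative beats it.
Others bid (6, 17): truth gives 13; no alternative beats it.
(Checking all 16 profiles: 4 have a profitable deviation, 12 do not.)

4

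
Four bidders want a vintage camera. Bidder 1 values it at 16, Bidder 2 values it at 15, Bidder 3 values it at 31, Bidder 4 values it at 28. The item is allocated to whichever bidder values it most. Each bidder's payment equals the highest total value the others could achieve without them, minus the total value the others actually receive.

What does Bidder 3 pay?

28

Bidder 3 has the highest value and receives the item.
Without Bidder 3, the item would go to the next-highest value, 28, so the others could achieve 28.
With Bidder 3 present and winning, the others receive nothing, so their total is 0.
Payment = 28 - 0 = 28.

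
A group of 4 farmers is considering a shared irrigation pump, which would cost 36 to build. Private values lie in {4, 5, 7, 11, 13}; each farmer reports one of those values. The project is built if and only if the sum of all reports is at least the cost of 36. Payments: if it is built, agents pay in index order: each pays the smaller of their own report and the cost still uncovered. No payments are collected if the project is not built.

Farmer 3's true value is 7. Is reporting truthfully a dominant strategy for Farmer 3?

Consider the case where Farmer 1 reports 5, Farmer 2 reports 13 and Farmer 4 reports 13.
Truthful report 7: project built, pays 7, utility 7 - 7 = 0.
Report 5 instead: project built, pays 5, utility 7 - 5 = 2.
Since 2 > 0, reporting 5 is strictly better here, so truthful reporting is not dominant.

No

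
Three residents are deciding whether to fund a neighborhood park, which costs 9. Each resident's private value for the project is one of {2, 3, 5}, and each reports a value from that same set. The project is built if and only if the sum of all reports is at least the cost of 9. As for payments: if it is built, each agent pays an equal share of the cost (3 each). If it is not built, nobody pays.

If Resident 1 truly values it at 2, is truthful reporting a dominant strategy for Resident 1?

Check each profile of the others' reports and compare truth against every alternative report.
Others report (3, 3): truth gives 0, best alternative gives -1.
Others report (2, 5): truth gives -1, best alternative gives -1.
Others report (3, 5): truth gives -1, best alternative gives -1.
Others report (5, 2): truth gives -1, best alternative gives -1.
Others report (5, 3): truth gives -1, best alternative gives -1.
Others report (5, 5): truth gives -1, best alternative gives -1.
(Remaining 3 profiles checked similarly; truth is weakly best in each.)
In every case the truthful report is at least as good as any alternative, so it is a dominant strategy.

Yes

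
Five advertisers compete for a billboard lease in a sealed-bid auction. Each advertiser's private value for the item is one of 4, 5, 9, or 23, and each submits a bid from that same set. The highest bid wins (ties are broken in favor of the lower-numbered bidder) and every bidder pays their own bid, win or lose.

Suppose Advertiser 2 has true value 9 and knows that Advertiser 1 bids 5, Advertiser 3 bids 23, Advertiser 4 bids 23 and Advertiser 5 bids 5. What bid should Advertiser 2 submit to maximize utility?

4

Bid 4: loses but pays 4, utility -4.
Bid 5: loses but pays 5, utility -5.
Bid 9: loses but pays 9, utility -9.
Bid 23: wins, pays 23, utility 9 - 23 = -14.
The best choice is 4 with utility -4.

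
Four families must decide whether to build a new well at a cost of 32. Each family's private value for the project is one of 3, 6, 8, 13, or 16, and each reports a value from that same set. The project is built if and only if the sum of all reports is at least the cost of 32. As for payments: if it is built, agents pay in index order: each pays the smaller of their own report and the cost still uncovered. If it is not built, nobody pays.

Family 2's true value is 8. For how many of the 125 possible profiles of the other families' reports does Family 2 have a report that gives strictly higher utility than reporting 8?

71

Others report (3, 8, 16): truth gives 0; report 6 gives 2 > 0. Violating.
Others report (3, 13, 13): truth gives 0; report 3 gives 5 > 0. Violating.
Others report (3, 13, 16): truth gives 0; report 3 gives 5 > 0. Violating.
Others report (3, 16, 8): truth gives 0; report 6 gives 2 > 0. Violating.
Others report (3, 3, 3): truth gives 0; no alternative beats it.
Others report (3, 3, 6): truth gives 0; no alternative beats it.
(Checking all 125 profiles: 71 have a profitable deviation, 54 do not.)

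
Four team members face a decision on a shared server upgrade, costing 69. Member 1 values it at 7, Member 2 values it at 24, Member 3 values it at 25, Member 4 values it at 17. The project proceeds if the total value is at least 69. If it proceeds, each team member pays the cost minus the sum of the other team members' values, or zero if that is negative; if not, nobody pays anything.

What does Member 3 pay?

21

Total value 73 ≥ cost 69, so the project is built.
The other team members' values sum to 48.
Cost minus that sum is 69 - 48 = 21.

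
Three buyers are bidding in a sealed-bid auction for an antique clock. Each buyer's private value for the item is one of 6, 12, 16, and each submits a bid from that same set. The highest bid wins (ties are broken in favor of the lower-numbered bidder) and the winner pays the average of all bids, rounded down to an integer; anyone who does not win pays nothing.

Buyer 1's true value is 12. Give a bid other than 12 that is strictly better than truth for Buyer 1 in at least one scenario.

6

Suppose Buyer 2 bids 6 and Buyer 3 bids 6.
Bid 12: wins, pays 8, utility 12 - 8 = 4.
Bid 6: wins, pays 6, utility 12 - 6 = 6.
So bidding 6 beats truth here (6 > 4).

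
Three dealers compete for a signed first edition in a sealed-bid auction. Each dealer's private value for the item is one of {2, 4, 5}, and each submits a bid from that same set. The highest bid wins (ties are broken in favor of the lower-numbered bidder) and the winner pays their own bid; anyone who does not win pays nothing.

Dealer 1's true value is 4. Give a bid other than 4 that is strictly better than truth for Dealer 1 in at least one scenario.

2

Suppose Dealer 2 bids 2 and Dealer 3 bids 2.
Bid 4: wins, pays 4, utility 4 - 4 = 0.
Bid 2: wins, pays 2, utility 4 - 2 = 2.
So bidding 2 beats truth here (2 > 0).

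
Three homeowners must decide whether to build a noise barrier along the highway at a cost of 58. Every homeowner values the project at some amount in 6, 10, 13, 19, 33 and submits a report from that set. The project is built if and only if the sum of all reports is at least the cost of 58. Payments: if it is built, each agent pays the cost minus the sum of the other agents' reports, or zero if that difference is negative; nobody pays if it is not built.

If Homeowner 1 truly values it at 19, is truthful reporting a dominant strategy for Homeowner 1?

Yes

Check each profile of the others' reports and compare truth against every alternative report.
Others report (33, 33): truth gives 19, best alternative gives 19.
Others report (19, 33): truth gives 13, best alternative gives 13.
Others report (33, 19): truth gives 13, best alternative gives 13.
Others report (13, 33): truth gives 7, best alternative gives 7.
Others report (33, 13): truth gives 7, best alternative gives 7.
Others report (10, 33): truth gives 4, best alternative gives 4.
(Remaining 19 profiles checked similarly; truth is weakly best in each.)
In every case the truthful report is at least as good as any alternative, so it is a dominant strategy.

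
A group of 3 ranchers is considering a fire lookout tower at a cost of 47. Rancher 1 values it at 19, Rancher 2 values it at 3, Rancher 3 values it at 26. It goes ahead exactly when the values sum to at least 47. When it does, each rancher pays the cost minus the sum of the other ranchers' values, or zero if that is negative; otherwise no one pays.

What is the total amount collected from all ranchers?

Total value 48 ≥ cost 47, so it is built.
Rancher 1: others sum to 29; max(0, 47 - 29) = 18.
Rancher 2: others sum to 45; max(0, 47 - 45) = 2.
Rancher 3: others sum to 22; max(0, 47 - 22) = 25.
Total collected = 18 + 2 + 25 = 45.

45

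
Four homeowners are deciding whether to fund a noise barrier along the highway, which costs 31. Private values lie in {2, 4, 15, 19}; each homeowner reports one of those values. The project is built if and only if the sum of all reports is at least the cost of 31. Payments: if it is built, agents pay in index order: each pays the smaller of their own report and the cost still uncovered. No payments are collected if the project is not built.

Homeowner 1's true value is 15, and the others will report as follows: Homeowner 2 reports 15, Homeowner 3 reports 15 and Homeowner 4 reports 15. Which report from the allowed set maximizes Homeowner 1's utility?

Report 2: project built, pays 2, utility 15 - 2 = 13.
Report 4: project built, pays 4, utility 15 - 4 = 11.
Report 15: project built, pays 15, utility 15 - 15 = 0.
Report 19: project built, pays 19, utility 15 - 19 = -4.
The best choice is 2 with utility 13.

2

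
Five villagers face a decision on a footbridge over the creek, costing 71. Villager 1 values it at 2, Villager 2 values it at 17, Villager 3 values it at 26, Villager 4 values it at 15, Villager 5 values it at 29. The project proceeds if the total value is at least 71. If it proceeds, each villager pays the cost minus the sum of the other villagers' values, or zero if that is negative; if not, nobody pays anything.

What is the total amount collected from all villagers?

19

Total value 89 ≥ cost 71, so it is built.
Villager 1: others sum to 87; max(0, 71 - 87) = 0.
Villager 2: others sum to 72; max(0, 71 - 72) = 0.
Villager 3: others sum to 63; max(0, 71 - 63) = 8.
Villager 4: others sum to 74; max(0, 71 - 74) = 0.
Villager 5: others sum to 60; max(0, 71 - 60) = 11.
Total collected = 0 + 0 + 8 + 0 + 11 = 19.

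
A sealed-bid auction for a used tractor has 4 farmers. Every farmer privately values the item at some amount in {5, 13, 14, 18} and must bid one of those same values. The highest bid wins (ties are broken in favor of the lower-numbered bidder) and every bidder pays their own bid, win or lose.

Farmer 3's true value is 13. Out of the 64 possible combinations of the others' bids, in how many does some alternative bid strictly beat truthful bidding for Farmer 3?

Others bid (5, 5, 14): truth gives -13; bid 14 gives -1 > -13. Violating.
Others bid (5, 5, 18): truth gives -13; bid 5 gives -5 > -13. Violating.
Others bid (5, 13, 5): truth gives -13; bid 14 gives -1 > -13. Violating.
Others bid (5, 13, 13): truth gives -13; bid 14 gives -1 > -13. Violating.
Others bid (5, 5, 5): truth gives 0; no alternative beats it.
Others bid (5, 5, 13): truth gives 0; no alternative beats it.
(Checking all 64 profiles: 62 have a profitable deviation, 2 do not.)

62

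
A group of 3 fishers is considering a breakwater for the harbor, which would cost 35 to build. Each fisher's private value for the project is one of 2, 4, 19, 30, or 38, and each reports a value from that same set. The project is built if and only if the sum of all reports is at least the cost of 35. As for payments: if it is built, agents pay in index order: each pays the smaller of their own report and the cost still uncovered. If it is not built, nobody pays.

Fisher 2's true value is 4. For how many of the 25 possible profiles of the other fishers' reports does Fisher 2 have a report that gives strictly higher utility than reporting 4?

Others report (2, 38): truth gives 0; report 2 gives 2 > 0. Violating.
Others report (4, 30): truth gives 0; report 2 gives 2 > 0. Violating.
Others report (4, 38): truth gives 0; report 2 gives 2 > 0. Violating.
Others report (19, 19): truth gives 0; report 2 gives 2 > 0. Violating.
Others report (2, 2): truth gives 0; no alternative beats it.
Others report (2, 4): truth gives 0; no alternative beats it.
(Checking all 25 profiles: 10 have a profitable deviation, 15 do not.)

10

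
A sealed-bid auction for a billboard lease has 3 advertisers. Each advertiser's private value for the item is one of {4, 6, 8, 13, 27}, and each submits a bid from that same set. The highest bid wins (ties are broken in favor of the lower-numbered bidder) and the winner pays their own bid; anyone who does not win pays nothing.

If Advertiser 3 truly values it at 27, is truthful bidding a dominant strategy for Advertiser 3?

No

Consider the case where Advertiser 1 bids 4 and Advertiser 2 bids 4.
Truthful bid 27: wins, pays 27, utility 27 - 27 = 0.
Bid 6 instead: wins, pays 6, utility 27 - 6 = 21.
Since 21 > 0, bidding 6 is strictly better here, so truthful bidding is not dominant.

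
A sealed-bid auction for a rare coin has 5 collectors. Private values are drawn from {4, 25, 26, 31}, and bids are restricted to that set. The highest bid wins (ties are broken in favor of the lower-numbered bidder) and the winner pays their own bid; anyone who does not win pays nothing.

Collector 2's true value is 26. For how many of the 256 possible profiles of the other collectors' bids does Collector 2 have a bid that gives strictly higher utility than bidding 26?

Others bid (4, 4, 4, 4): truth gives 0; bid 25 gives 1 > 0. Violating.
Others bid (4, 4, 4, 25): truth gives 0; bid 25 gives 1 > 0. Violating.
Others bid (4, 4, 25, 4): truth gives 0; bid 25 gives 1 > 0. Violating.
Others bid (4, 4, 25, 25): truth gives 0; bid 25 gives 1 > 0. Violating.
Others bid (4, 4, 4, 26): truth gives 0; no alternative beats it.
Others bid (4, 4, 4, 31): truth gives 0; no alternative beats it.
(Checking all 256 profiles: 8 have a profitable deviation, 248 do not.)

8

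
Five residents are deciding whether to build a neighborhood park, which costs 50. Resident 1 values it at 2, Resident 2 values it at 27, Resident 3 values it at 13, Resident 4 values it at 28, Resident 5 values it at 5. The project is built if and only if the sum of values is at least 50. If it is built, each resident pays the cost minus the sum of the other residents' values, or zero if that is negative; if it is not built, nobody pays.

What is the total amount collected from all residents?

5

Total value 75 ≥ cost 50, so it is built.
Resident 1: others sum to 73; max(0, 50 - 73) = 0.
Resident 2: others sum to 48; max(0, 50 - 48) = 2.
Resident 3: others sum to 62; max(0, 50 - 62) = 0.
Resident 4: others sum to 47; max(0, 50 - 47) = 3.
Resident 5: others sum to 70; max(0, 50 - 70) = 0.
Total collected = 0 + 2 + 0 + 3 + 0 = 5.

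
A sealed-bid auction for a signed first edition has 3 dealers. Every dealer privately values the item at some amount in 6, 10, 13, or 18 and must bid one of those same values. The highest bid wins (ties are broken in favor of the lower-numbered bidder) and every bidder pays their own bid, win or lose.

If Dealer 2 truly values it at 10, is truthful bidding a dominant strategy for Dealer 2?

No

Consider the case where Dealer 1 bids 6 and Dealer 3 bids 13.
Truthful bid 10: loses but pays 10, utility -10.
Bid 6 instead: loses but pays 6, utility -6.
Since -6 > -10, bidding 6 is strictly better here, so truthful bidding is not dominant.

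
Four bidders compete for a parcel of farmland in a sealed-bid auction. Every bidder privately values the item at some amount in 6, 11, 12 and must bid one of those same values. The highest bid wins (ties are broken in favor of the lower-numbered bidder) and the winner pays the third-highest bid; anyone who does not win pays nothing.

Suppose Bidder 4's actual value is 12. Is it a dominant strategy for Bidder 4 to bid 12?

Yes

Check each profile of the others' bids and compare truth against every alternative bid.
Others bid (6, 6, 11): truth gives 6, best alternative gives 0.
Others bid (6, 11, 6): truth gives 6, best alternative gives 0.
Others bid (11, 6, 6): truth gives 6, best alternative gives 0.
Others bid (6, 11, 11): truth gives 1, best alternative gives 0.
Others bid (11, 6, 11): truth gives 1, best alternative gives 0.
Others bid (11, 11, 6): truth gives 1, best alternative gives 0.
(Remaining 21 profiles checked similarly; truth is weakly best in each.)
In every case the truthful bid is at least as good as any alternative, so it is a dominant strategy.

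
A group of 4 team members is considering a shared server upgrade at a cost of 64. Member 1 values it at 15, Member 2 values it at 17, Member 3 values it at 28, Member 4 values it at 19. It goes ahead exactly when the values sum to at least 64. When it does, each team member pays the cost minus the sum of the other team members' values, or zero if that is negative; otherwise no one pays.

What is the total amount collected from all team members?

Total value 79 ≥ cost 64, so it is built.
Member 1: others sum to 64; max(0, 64 - 64) = 0.
Member 2: others sum to 62; max(0, 64 - 62) = 2.
Member 3: others sum to 51; max(0, 64 - 51) = 13.
Member 4: others sum to 60; max(0, 64 - 60) = 4.
Total collected = 0 + 2 + 13 + 4 = 19.

19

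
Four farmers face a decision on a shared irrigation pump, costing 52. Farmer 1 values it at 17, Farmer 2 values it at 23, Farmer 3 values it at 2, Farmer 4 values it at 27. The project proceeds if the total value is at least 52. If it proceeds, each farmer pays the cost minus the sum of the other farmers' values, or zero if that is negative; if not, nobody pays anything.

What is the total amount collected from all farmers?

Total value 69 ≥ cost 52, so it is built.
Farmer 1: others sum to 52; max(0, 52 - 52) = 0.
Farmer 2: others sum to 46; max(0, 52 - 46) = 6.
Farmer 3: others sum to 67; max(0, 52 - 67) = 0.
Farmer 4: others sum to 42; max(0, 52 - 42) = 10.
Total collected = 0 + 6 + 0 + 10 = 16.

16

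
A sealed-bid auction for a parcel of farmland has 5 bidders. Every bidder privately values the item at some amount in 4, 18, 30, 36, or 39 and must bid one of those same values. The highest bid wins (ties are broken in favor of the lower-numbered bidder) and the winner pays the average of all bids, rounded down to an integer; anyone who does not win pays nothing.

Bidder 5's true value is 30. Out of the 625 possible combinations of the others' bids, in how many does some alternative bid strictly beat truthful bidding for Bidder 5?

193

Others bid (4, 4, 4, 4): truth gives 21; bid 18 gives 24 > 21. Violating.
Others bid (4, 4, 4, 30): truth gives 0; bid 36 gives 15 > 0. Violating.
Others bid (4, 4, 4, 36): truth gives 0; bid 39 gives 13 > 0. Violating.
Others bid (4, 4, 18, 30): truth gives 0; bid 36 gives 12 > 0. Violating.
Others bid (4, 4, 4, 18): truth gives 18; no alternative beats it.
Others bid (4, 4, 4, 39): truth gives 0; no alternative beats it.
(Checking all 625 profiles: 193 have a profitable deviation, 432 do not.)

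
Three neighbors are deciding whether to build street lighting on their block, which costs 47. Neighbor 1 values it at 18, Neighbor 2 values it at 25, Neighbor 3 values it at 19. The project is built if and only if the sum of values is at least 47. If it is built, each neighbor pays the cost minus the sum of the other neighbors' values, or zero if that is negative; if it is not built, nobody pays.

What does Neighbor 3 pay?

4

Total value 62 ≥ cost 47, so the project is built.
The other neighbors' values sum to 43.
Cost minus that sum is 47 - 43 = 4.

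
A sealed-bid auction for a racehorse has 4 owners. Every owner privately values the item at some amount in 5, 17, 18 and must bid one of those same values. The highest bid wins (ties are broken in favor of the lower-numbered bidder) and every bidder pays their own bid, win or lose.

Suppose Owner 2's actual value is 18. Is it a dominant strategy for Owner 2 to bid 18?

No

Consider the case where Owner 1 bids 5, Owner 3 bids 5 and Owner 4 bids 5.
Truthful bid 18: wins, pays 18, utility 18 - 18 = 0.
Bid 17 instead: wins, pays 17, utility 18 - 17 = 1.
Since 1 > 0, bidding 17 is strictly better here, so truthful bidding is not dominant.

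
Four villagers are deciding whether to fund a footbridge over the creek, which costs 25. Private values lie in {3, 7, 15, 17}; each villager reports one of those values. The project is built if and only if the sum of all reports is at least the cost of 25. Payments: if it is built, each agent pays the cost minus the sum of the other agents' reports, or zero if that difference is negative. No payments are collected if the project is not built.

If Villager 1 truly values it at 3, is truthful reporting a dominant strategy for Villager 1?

Yes

Check each profile of the others' reports and compare truth against every alternative report.
Others report (3, 3, 15): truth gives 0, best alternative gives -1.
Others report (3, 15, 3): truth gives 0, best alternative gives -1.
Others report (7, 7, 7): truth gives 0, best alternative gives -1.
Others report (15, 3, 3): truth gives 0, best alternative gives -1.
Others report (3, 7, 15): truth gives 3, best alternative gives 3.
Others report (3, 7, 17): truth gives 3, best alternative gives 3.
(Remaining 58 profiles checked similarly; truth is weakly best in each.)
In every case the truthful report is at least as good as any alternative, so it is a dominant strategy.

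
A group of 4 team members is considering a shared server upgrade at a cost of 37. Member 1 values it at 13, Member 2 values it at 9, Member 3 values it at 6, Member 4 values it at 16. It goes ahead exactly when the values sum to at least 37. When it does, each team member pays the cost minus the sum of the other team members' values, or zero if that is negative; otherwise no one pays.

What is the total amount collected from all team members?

Total value 44 ≥ cost 37, so it is built.
Member 1: others sum to 31; max(0, 37 - 31) = 6.
Member 2: others sum to 35; max(0, 37 - 35) = 2.
Member 3: others sum to 38; max(0, 37 - 38) = 0.
Member 4: others sum to 28; max(0, 37 - 28) = 9.
Total collected = 6 + 2 + 0 + 9 = 17.

17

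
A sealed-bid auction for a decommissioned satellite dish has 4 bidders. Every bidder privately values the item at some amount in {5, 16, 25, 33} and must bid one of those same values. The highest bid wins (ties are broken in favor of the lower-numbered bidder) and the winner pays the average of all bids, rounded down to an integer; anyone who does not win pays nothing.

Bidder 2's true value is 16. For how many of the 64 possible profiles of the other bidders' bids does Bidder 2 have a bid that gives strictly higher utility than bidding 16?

5

Others bid (5, 5, 25): truth gives 0; bid 25 gives 1 > 0. Violating.
Others bid (5, 25, 5): truth gives 0; bid 25 gives 1 > 0. Violating.
Others bid (16, 5, 5): truth gives 0; bid 25 gives 4 > 0. Violating.
Others bid (16, 5, 16): truth gives 0; bid 25 gives 1 > 0. Violating.
Others bid (5, 5, 5): truth gives 9; no alternative beats it.
Others bid (5, 5, 16): truth gives 6; no alternative beats it.
(Checking all 64 profiles: 5 have a profitable deviation, 59 do not.)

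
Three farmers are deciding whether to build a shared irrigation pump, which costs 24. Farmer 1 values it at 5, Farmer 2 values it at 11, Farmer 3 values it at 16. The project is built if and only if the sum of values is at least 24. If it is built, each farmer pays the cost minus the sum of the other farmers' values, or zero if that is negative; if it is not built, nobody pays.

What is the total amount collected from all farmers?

11

Total value 32 ≥ cost 24, so it is built.
Farmer 1: others sum to 27; max(0, 24 - 27) = 0.
Farmer 2: others sum to 21; max(0, 24 - 21) = 3.
Farmer 3: others sum to 16; max(0, 24 - 16) = 8.
Total collected = 0 + 3 + 8 = 11.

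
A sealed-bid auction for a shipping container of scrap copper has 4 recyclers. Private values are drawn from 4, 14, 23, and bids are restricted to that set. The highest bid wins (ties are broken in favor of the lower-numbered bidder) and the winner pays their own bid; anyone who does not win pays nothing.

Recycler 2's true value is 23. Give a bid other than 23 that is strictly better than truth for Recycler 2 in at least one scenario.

14

Suppose Recycler 1 bids 4, Recycler 3 bids 4 and Recycler 4 bids 4.
Bid 23: wins, pays 23, utility 23 - 23 = 0.
Bid 14: wins, pays 14, utility 23 - 14 = 9.
So bidding 14 beats truth here (9 > 0).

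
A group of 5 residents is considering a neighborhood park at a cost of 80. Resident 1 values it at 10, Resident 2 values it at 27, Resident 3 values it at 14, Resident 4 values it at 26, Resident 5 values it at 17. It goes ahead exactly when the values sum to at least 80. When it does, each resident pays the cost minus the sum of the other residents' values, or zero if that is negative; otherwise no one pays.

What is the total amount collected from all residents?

28

Total value 94 ≥ cost 80, so it is built.
Resident 1: others sum to 84; max(0, 80 - 84) = 0.
Resident 2: others sum to 67; max(0, 80 - 67) = 13.
Resident 3: others sum to 80; max(0, 80 - 80) = 0.
Resident 4: others sum to 68; max(0, 80 - 68) = 12.
Resident 5: others sum to 77; max(0, 80 - 77) = 3.
Total collected = 0 + 13 + 0 + 12 + 3 = 28.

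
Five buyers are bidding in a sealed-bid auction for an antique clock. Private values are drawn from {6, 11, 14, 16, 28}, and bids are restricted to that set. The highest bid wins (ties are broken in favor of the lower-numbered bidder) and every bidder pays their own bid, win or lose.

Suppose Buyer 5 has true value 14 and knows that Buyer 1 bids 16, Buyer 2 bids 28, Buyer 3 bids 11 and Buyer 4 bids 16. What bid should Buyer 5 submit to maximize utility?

6

Bid 6: loses but pays 6, utility -6.
Bid 11: loses but pays 11, utility -11.
Bid 14: loses but pays 14, utility -14.
Bid 16: loses but pays 16, utility -16.
Bid 28: loses but pays 28, utility -28.
The best choice is 6 with utility -6.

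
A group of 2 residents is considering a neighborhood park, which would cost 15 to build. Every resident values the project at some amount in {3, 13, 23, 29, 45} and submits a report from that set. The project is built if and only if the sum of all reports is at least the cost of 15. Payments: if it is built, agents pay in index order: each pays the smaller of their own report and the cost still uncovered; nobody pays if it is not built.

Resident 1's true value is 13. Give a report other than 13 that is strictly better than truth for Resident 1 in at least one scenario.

Suppose Resident 2 reports 13.
Report 13: project built, pays 13, utility 13 - 13 = 0.
Report 3: project built, pays 3, utility 13 - 3 = 10.
So reporting 3 beats truth here (10 > 0).

3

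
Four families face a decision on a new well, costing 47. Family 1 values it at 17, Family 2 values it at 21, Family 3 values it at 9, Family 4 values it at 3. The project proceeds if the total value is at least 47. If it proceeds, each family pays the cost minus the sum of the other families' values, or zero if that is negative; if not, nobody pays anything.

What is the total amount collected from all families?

38

Total value 50 ≥ cost 47, so it is built.
Family 1: others sum to 33; max(0, 47 - 33) = 14.
Family 2: others sum to 29; max(0, 47 - 29) = 18.
Family 3: others sum to 41; max(0, 47 - 41) = 6.
Family 4: others sum to 47; max(0, 47 - 47) = 0.
Total collected = 14 + 18 + 6 + 0 = 38.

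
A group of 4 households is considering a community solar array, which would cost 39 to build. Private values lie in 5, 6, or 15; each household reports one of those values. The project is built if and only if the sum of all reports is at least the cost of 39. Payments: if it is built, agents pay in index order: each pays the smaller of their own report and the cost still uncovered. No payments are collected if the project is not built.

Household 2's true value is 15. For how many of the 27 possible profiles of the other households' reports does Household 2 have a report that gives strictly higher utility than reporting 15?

7

Others report (5, 15, 15): truth gives 0; report 5 gives 10 > 0. Violating.
Others report (6, 15, 15): truth gives 0; report 5 gives 10 > 0. Violating.
Others report (15, 5, 15): truth gives 0; report 5 gives 10 > 0. Violating.
Others report (15, 6, 15): truth gives 0; report 5 gives 10 > 0. Violating.
Others report (5, 5, 5): truth gives 0; no alternative beats it.
Others report (5, 5, 6): truth gives 0; no alternative beats it.
(Checking all 27 profiles: 7 have a profitable deviation, 20 do not.)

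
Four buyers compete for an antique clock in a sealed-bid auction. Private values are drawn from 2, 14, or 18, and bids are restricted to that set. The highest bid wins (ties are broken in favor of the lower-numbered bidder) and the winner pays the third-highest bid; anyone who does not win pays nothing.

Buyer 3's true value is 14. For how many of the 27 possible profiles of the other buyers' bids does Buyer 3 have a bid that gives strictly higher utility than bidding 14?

Others bid (2, 2, 18): truth gives 0; bid 18 gives 12 > 0. Violating.
Others bid (2, 14, 2): truth gives 0; bid 18 gives 12 > 0. Violating.
Others bid (14, 2, 2): truth gives 0; bid 18 gives 12 > 0. Violating.
Others bid (2, 2, 2): truth gives 12; no alternative beats it.
Others bid (2, 2, 14): truth gives 12; no alternative beats it.
(Checking all 27 profiles: 3 have a profitable deviation, 24 do not.)

3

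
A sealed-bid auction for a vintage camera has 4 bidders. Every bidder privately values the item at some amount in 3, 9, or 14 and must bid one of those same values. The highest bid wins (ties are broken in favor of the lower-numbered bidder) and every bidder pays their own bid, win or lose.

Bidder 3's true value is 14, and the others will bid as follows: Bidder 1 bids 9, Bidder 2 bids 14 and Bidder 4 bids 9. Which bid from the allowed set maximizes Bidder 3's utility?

Bid 3: loses but pays 3, utility -3.
Bid 9: loses but pays 9, utility -9.
Bid 14: loses but pays 14, utility -14.
The best choice is 3 with utility -3.

3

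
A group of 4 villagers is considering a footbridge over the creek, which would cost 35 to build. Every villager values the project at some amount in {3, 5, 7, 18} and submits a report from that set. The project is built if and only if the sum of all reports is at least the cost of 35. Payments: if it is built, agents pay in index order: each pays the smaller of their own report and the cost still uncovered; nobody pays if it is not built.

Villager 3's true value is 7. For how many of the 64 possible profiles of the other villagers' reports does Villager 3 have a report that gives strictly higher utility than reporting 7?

Others report (3, 18, 18): truth gives 0; report 3 gives 4 > 0. Violating.
Others report (5, 7, 18): truth gives 0; report 5 gives 2 > 0. Violating.
Others report (5, 18, 7): truth gives 0; report 5 gives 2 > 0. Violating.
Others report (5, 18, 18): truth gives 0; report 3 gives 4 > 0. Violating.
Others report (3, 3, 3): truth gives 0; no alternative beats it.
Others report (3, 3, 5): truth gives 0; no alternative beats it.
(Checking all 64 profiles: 15 have a profitable deviation, 49 do not.)

15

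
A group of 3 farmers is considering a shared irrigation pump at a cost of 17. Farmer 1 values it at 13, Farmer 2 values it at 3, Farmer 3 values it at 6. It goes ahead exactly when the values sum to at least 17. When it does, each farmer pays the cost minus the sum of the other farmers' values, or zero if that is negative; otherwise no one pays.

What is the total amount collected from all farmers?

9

Total value 22 ≥ cost 17, so it is built.
Farmer 1: others sum to 9; max(0, 17 - 9) = 8.
Farmer 2: others sum to 19; max(0, 17 - 19) = 0.
Farmer 3: others sum to 16; max(0, 17 - 16) = 1.
Total collected = 8 + 0 + 1 = 9.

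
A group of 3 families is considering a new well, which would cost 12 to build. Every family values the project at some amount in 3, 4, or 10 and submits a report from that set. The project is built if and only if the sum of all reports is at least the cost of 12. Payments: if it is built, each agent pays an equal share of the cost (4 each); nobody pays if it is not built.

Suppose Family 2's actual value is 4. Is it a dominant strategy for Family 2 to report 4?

Check each profile of the others' reports and compare truth against every alternative report.
Others report (3, 3): truth gives 0, best alternative gives 0.
Others report (3, 4): truth gives 0, best alternative gives 0.
Others report (3, 10): truth gives 0, best alternative gives 0.
Others report (4, 3): truth gives 0, best alternative gives 0.
Others report (4, 4): truth gives 0, best alternative gives 0.
Others report (4, 10): truth gives 0, best alternative gives 0.
(Remaining 3 profiles checked similarly; truth is weakly best in each.)
In every case the truthful report is at least as good as any alternative, so it is a dominant strategy.

Yes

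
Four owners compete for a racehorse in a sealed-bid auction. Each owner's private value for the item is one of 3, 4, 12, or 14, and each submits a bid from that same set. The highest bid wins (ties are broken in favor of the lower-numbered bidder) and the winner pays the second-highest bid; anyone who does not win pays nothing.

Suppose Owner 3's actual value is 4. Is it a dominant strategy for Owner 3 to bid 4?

Yes

Check each profile of the others' bids and compare truth against every alternative bid.
Others bid (3, 3, 3): truth gives 1, best alternative gives 1.
Others bid (3, 3, 4): truth gives 0, best alternative gives 0.
Others bid (3, 3, 12): truth gives 0, best alternative gives 0.
Others bid (3, 3, 14): truth gives 0, best alternative gives 0.
Others bid (3, 4, 3): truth gives 0, best alternative gives 0.
Others bid (3, 4, 4): truth gives 0, best alternative gives 0.
(Remaining 58 profiles checked similarly; truth is weakly best in each.)
In every case the truthful bid is at least as good as any alternative, so it is a dominant strategy.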